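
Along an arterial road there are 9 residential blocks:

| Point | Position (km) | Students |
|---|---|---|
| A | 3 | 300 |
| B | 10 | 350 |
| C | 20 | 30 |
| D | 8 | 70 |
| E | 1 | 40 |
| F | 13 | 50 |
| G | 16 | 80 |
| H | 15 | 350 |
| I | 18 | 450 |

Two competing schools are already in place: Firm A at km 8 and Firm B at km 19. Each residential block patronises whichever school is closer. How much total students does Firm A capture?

The indifferent point is the midpoint (8+19)/2 = 13.5; residential blocks left of it (closer to Firm A at 8) go to Firm A, those right go to Firm B.
  E at 1 (w=40) → Firm A
  A at 3 (w=300) → Firm A
  D at 8 (w=70) → Firm A
  B at 10 (w=350) → Firm A
  F at 13 (w=50) → Firm A
  H at 15 (w=350) → Firm B
  G at 16 (w=80) → Firm B
  I at 18 (w=450) → Firm B
  C at 20 (w=30) → Firm B
Firm A captures 810; Firm B captures 910.

810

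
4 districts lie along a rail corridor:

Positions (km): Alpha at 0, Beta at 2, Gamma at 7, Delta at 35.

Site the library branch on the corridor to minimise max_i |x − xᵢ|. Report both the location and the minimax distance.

The 1-center on a line is the midpoint of the two extreme points: leftmost at 0, rightmost at 35.
Optimal location = (0 + 35)/2 = 17.5; maximum distance = (35 − 0)/2 = 17.5.

location 17.5, max distance 17.5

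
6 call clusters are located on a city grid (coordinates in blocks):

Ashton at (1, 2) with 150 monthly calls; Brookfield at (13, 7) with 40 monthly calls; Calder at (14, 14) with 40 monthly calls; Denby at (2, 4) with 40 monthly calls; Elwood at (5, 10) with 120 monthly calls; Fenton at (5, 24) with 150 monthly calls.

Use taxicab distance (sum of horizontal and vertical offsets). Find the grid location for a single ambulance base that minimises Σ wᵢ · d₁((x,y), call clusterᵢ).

Manhattan distance separates: Σwᵢ(|x−xᵢ|+|y−yᵢ|) = Σwᵢ|x−xᵢ| + Σwᵢ|y−yᵢ|, so x and y are optimised independently as 1-D weighted medians.
Total weight W = 540; half = 270.
x-coordinate, sorted with cumulative weight:
  x=1 (Ashton, w=150) cum 150
  x=2 (Denby, w=40) cum 190
  x=5 (Elwood, w=120) cum 310  ← median
  x=5 (Fenton, w=150) cum 460
  x=13 (Brookfield, w=40) cum 500
  x=14 (Calder, w=40) cum 540
⇒ x* = 5
y-coordinate, sorted with cumulative weight:
  y=2 (Ashton, w=150) cum 150
  y=4 (Denby, w=40) cum 190
  y=7 (Brookfield, w=40) cum 230
  y=10 (Elwood, w=120) cum 350  ← median
  y=14 (Calder, w=40) cum 390
  y=24 (Fenton, w=150) cum 540
⇒ y* = 10

(5, 10)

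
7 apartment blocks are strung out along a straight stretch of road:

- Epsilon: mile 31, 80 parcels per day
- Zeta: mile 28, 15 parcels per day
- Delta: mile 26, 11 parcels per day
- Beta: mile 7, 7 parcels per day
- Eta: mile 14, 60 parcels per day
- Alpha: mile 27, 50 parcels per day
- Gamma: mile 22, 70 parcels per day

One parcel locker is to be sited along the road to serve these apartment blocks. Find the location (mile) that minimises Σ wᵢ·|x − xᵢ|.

x = 26

For a sum of weighted absolute distances on a line, the optimum is the weighted median (not the mean). Total weight W = 293; half-weight = 146.5.
Sort by position and accumulate weight:
  mile 7 (Beta, w=7) → cum 7
  mile 14 (Eta, w=60) → cum 67
  mile 22 (Gamma, w=70) → cum 137
  mile 26 (Delta, w=11) → cum 148  ≥ 146.5 → median here
  mile 27 (Alpha, w=50) → cum 198
  mile 28 (Zeta, w=15) → cum 213
  mile 31 (Epsilon, w=80) → cum 293
Optimal location: mile 26.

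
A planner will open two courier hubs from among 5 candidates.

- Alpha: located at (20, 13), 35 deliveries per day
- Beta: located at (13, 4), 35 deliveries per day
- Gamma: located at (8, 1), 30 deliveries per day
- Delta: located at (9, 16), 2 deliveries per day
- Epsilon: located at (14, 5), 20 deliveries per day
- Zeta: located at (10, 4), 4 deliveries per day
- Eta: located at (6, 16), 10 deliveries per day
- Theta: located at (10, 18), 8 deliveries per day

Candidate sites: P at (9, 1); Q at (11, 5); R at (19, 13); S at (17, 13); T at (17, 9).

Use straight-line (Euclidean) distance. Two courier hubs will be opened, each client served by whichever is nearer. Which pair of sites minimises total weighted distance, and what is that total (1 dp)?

{Q, R}, total 553.0

Evaluate every pair (each demand assigned to the nearer of the two):
  {Q, R}: total = 553.0
  {Q, S}: total = 598.8
  {P, R}: total = 617.4
  {P, S}: total = 650.6
  {Q, T}: total = 702.2
  {P, T}: total = 735.5
  {P, Q}: total = 842.9
  {R, T}: total = 988.4
  {S, T}: total = 1024.7
  {R, S}: total = 1246.1
Best pair: {Q, R} with total 553.0.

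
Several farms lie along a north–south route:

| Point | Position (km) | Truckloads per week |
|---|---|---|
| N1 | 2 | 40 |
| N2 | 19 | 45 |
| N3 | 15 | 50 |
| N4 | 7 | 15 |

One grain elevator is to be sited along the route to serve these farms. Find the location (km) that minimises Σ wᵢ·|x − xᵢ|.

x = 15

For a sum of weighted absolute distances on a line, the optimum is the weighted median (not the mean). Total weight W = 150; half-weight = 75.
Sort by position and accumulate weight:
  km 2 (N1, w=40) → cum 40
  km 7 (N4, w=15) → cum 55
  km 15 (N3, w=50) → cum 105  ≥ 75 → median here
  km 19 (N2, w=45) → cum 150
Optimal location: km 15.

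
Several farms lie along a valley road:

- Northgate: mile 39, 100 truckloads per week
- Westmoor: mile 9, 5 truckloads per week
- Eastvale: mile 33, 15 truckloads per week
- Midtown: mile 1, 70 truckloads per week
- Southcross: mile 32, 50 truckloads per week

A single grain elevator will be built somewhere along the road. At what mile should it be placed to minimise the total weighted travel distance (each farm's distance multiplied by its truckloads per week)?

For a sum of weighted absolute distances on a line, the optimum is the weighted median (not the mean). Total weight W = 240; half-weight = 120.
Sort by position and accumulate weight:
  mile 1 (Midtown, w=70) → cum 70
  mile 9 (Westmoor, w=5) → cum 75
  mile 32 (Southcross, w=50) → cum 125  ≥ 120 → median here
  mile 33 (Eastvale, w=15) → cum 140
  mile 39 (Northgate, w=100) → cum 240
Optimal location: mile 32.

x = 32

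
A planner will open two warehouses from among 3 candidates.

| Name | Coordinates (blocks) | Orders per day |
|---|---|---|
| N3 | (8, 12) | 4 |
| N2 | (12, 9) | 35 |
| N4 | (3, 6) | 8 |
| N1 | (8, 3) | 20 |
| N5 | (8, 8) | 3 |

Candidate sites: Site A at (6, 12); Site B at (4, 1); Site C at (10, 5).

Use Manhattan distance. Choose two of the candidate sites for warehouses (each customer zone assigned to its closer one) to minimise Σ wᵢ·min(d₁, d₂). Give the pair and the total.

Evaluate every pair (each demand assigned to the nearer of the two):
  {Site A, Site C}: total = 377
  {Site B, Site C}: total = 389
  {Site A, Site B}: total = 509
Best pair: {Site A, Site C} with total 377.

{Site A, Site C}, total 377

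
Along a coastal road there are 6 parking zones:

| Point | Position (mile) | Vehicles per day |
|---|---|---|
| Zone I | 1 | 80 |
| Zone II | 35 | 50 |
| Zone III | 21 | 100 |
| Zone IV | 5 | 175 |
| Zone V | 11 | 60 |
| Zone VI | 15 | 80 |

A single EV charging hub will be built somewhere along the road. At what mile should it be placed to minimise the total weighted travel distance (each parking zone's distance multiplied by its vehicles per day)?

For a sum of weighted absolute distances on a line, the optimum is the weighted median (not the mean). Total weight W = 545; half-weight = 272.5.
Sort by position and accumulate weight:
  mile 1 (Zone I, w=80) → cum 80
  mile 5 (Zone IV, w=175) → cum 255
  mile 11 (Zone V, w=60) → cum 315  ≥ 272.5 → median here
  mile 15 (Zone VI, w=80) → cum 395
  mile 21 (Zone III, w=100) → cum 495
  mile 35 (Zone II, w=50) → cum 545
Optimal location: mile 11.

x = 11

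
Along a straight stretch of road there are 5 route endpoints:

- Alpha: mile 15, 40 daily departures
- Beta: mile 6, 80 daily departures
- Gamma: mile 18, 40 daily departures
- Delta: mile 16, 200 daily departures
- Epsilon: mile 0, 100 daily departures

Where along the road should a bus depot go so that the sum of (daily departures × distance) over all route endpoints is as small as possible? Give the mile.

For a sum of weighted absolute distances on a line, the optimum is the weighted median (not the mean). Total weight W = 460; half-weight = 230.
Sort by position and accumulate weight:
  mile 0 (Epsilon, w=100) → cum 100
  mile 6 (Beta, w=80) → cum 180
  mile 15 (Alpha, w=40) → cum 220
  mile 16 (Delta, w=200) → cum 420  ≥ 230 → median here
  mile 18 (Gamma, w=40) → cum 460
Optimal location: mile 16.

x = 16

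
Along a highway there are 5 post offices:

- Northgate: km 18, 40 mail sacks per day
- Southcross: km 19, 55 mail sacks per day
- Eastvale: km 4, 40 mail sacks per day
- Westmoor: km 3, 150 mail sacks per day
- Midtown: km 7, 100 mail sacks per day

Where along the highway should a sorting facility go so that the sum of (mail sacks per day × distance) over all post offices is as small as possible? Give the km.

For a sum of weighted absolute distances on a line, the optimum is the weighted median (not the mean). Total weight W = 385; half-weight = 192.5.
Sort by position and accumulate weight:
  km 3 (Westmoor, w=150) → cum 150
  km 4 (Eastvale, w=40) → cum 190
  km 7 (Midtown, w=100) → cum 290  ≥ 192.5 → median here
  km 18 (Northgate, w=40) → cum 330
  km 19 (Southcross, w=55) → cum 385
Optimal location: km 7.

x = 7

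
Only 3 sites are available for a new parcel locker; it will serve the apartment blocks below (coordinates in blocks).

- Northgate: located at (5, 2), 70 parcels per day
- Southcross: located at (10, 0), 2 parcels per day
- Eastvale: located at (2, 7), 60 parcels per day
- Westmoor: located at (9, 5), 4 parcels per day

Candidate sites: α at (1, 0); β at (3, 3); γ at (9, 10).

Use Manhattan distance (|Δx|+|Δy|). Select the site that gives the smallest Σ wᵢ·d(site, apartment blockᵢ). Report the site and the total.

β, total 562 blocks

Total weighted distance at each candidate:
  α (1, 0): total = 970
  β (3, 3): total = 562
  γ (9, 10): total = 1482
Minimum is at β with total 562 blocks.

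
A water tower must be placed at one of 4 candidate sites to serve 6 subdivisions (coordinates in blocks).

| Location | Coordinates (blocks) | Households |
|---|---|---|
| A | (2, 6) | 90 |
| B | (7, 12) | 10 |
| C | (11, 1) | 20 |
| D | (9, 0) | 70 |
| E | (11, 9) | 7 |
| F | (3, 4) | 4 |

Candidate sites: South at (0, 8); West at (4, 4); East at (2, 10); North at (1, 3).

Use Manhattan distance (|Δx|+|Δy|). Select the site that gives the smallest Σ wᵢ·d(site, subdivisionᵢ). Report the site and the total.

Total weighted distance at each candidate:
  South (0, 8): total = 2132
  West (4, 4): total = 1388
  East (2, 10): total = 2078
  North (1, 3): total = 1644
Minimum is at West with total 1388 blocks.

West, total 1388 blocks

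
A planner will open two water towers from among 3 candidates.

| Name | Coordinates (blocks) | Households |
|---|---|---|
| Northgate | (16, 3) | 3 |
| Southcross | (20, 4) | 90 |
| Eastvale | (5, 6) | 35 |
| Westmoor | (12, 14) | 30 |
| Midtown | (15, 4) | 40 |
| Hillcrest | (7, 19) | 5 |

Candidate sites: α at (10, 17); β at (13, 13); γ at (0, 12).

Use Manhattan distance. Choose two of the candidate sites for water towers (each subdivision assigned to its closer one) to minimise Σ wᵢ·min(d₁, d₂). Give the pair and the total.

Evaluate every pair (each demand assigned to the nearer of the two):
  {β, γ}: total = 2424
  {α, β}: total = 2529
  {α, γ}: total = 3410
Best pair: {β, γ} with total 2424.

{β, γ}, total 2424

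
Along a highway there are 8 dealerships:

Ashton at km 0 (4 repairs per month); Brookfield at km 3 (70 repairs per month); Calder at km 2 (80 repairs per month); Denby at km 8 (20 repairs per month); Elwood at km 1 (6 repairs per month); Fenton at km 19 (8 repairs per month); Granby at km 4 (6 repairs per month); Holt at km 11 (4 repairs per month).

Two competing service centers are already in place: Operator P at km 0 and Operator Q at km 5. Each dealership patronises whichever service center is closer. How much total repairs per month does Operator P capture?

The indifferent point is the midpoint (0+5)/2 = 2.5; dealerships left of it (closer to Operator P at 0) go to Operator P, those right go to Operator Q.
  Ashton at 0 (w=4) → Operator P
  Elwood at 1 (w=6) → Operator P
  Calder at 2 (w=80) → Operator P
  Brookfield at 3 (w=70) → Operator Q
  Granby at 4 (w=6) → Operator Q
  Denby at 8 (w=20) → Operator Q
  Holt at 11 (w=4) → Operator Q
  Fenton at 19 (w=8) → Operator Q
Operator P captures 90; Operator Q captures 108.

90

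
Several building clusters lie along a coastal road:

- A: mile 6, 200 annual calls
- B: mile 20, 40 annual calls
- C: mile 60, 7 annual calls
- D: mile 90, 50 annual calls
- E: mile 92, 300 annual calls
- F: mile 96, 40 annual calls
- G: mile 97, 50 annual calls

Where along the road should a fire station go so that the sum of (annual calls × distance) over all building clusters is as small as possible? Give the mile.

x = 92

For a sum of weighted absolute distances on a line, the optimum is the weighted median (not the mean). Total weight W = 687; half-weight = 343.5.
Sort by position and accumulate weight:
  mile 6 (A, w=200) → cum 200
  mile 20 (B, w=40) → cum 240
  mile 60 (C, w=7) → cum 247
  mile 90 (D, w=50) → cum 297
  mile 92 (E, w=300) → cum 597  ≥ 343.5 → median here
  mile 96 (F, w=40) → cum 637
  mile 97 (G, w=50) → cum 687
Optimal location: mile 92.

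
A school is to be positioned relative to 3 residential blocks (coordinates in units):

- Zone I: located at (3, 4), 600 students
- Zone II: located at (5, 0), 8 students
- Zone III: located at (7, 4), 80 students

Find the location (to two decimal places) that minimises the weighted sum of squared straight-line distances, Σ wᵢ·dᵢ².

The minimiser of Σwᵢ‖p−pᵢ‖² is the weighted centroid p* = (Σwᵢpᵢ)/(Σwᵢ).
Σwᵢ = 688.
Σwᵢxᵢ = 600·3 + 8·5 + 80·7 = 2400.
Σwᵢyᵢ = 600·4 + 8·0 + 80·4 = 2720.
x* = 2400/688 = 3.49, y* = 2720/688 = 3.95.

(3.49, 3.95)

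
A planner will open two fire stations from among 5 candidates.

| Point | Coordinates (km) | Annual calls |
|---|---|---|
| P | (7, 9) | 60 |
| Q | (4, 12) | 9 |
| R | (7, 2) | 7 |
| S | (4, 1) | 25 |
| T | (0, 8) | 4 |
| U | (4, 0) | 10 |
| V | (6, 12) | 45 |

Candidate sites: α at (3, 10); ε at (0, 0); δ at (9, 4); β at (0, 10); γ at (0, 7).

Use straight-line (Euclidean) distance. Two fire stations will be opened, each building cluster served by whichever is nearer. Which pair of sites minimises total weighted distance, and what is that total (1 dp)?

Evaluate every pair (each demand assigned to the nearer of the two):
  {α, ε}: total = 638.2
  {α, δ}: total = 673.8
  {α, γ}: total = 754.9
  {α, β}: total = 827.3
  {δ, β}: total = 885.6
  {ε, β}: total = 951.2
  {δ, γ}: total = 965.8
  {ε, δ}: total = 987.4
  {ε, γ}: total = 1043.9
  {β, γ}: total = 1074.2
Best pair: {α, ε} with total 638.2.

{α, ε}, total 638.2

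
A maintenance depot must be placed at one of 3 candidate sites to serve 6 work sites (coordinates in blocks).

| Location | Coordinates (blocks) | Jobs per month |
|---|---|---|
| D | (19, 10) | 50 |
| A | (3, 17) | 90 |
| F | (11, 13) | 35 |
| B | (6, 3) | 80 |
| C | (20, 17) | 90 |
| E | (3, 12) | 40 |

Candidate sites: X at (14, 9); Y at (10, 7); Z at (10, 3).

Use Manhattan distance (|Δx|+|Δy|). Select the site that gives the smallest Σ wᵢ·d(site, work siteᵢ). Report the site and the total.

X, total 5195 blocks

Total weighted distance at each candidate:
  X (14, 9): total = 5195
  Y (10, 7): total = 5295
  Z (10, 3): total = 6195
Minimum is at X with total 5195 blocks.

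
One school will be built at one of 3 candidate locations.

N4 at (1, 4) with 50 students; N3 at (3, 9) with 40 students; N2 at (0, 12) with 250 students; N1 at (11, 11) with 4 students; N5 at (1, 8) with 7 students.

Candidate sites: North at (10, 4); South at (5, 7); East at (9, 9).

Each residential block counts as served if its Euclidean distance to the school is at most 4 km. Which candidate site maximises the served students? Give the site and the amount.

South, covering 40

Coverage radius r = 4 km; a point is covered iff (Δx)²+(Δy)² ≤ 4² = 16.
  North (10, 4): covers {none} → 0
  South (5, 7): covers {N3} → 40
  East (9, 9): covers {N1} → 4
Maximum coverage at South: 40 students.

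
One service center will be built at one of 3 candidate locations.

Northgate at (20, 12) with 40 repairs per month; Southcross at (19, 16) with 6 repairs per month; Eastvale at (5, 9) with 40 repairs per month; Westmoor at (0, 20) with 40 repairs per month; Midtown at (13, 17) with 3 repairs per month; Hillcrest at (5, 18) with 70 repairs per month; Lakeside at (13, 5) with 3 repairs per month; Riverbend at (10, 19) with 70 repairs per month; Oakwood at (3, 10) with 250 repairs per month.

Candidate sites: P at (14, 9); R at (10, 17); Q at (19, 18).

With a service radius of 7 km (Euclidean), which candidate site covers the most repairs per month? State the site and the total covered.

Coverage radius r = 7 km; a point is covered iff (Δx)²+(Δy)² ≤ 7² = 49.
  P (14, 9): covers {Northgate, Lakeside} → 43
  R (10, 17): covers {Midtown, Hillcrest, Riverbend} → 143
  Q (19, 18): covers {Northgate, Southcross, Midtown} → 49
Maximum coverage at R: 143 repairs per month.

R, covering 143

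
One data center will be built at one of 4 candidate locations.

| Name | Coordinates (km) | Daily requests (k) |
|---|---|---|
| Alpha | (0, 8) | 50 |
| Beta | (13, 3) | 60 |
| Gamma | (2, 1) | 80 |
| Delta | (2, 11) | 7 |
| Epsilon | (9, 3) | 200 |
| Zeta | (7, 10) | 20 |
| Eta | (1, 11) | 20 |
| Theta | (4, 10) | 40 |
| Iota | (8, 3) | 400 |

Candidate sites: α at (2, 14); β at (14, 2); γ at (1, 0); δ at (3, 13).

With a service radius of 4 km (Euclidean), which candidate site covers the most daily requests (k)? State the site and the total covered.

Coverage radius r = 4 km; a point is covered iff (Δx)²+(Δy)² ≤ 4² = 16.
  α (2, 14): covers {Delta, Eta} → 27
  β (14, 2): covers {Beta} → 60
  γ (1, 0): covers {Gamma} → 80
  δ (3, 13): covers {Delta, Eta, Theta} → 67
Maximum coverage at γ: 80 daily requests (k).

γ, covering 80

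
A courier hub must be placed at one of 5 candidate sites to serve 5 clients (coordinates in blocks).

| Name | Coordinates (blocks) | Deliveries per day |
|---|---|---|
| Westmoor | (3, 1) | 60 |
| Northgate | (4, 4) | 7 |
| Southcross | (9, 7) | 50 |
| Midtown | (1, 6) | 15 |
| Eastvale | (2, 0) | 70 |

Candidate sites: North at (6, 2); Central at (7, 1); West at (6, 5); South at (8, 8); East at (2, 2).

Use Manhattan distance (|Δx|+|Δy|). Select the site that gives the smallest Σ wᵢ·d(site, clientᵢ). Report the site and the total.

Total weighted distance at each candidate:
  North (6, 2): total = 1223
  Central (7, 1): total = 1267
  West (6, 5): total = 1411
  South (8, 8): total = 1991
  East (2, 2): total = 963
Minimum is at East with total 963 blocks.

East, total 963 blocks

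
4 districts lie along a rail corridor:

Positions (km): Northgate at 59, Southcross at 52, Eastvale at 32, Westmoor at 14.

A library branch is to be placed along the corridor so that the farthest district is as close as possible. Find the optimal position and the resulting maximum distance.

The 1-center on a line is the midpoint of the two extreme points: leftmost at 14, rightmost at 59.
Optimal location = (14 + 59)/2 = 36.5; maximum distance = (59 − 14)/2 = 22.5.

location 36.5, max distance 22.5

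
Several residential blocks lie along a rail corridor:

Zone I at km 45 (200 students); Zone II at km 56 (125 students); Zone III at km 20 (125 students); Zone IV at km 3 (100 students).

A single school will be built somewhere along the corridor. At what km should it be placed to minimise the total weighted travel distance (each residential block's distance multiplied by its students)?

x = 45

For a sum of weighted absolute distances on a line, the optimum is the weighted median (not the mean). Total weight W = 550; half-weight = 275.
Sort by position and accumulate weight:
  km 3 (Zone IV, w=100) → cum 100
  km 20 (Zone III, w=125) → cum 225
  km 45 (Zone I, w=200) → cum 425  ≥ 275 → median here
  km 56 (Zone II, w=125) → cum 550
Optimal location: km 45.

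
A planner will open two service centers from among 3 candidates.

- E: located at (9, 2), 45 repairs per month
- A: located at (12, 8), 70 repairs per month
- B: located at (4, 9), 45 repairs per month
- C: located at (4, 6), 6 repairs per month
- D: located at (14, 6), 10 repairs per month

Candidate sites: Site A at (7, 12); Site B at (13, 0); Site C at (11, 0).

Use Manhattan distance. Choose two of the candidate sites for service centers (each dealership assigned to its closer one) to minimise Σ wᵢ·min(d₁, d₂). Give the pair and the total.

{Site A, Site C}, total 1224

Evaluate every pair (each demand assigned to the nearer of the two):
  {Site A, Site C}: total = 1224
  {Site A, Site B}: total = 1294
  {Site B, Site C}: total = 1678
Best pair: {Site A, Site C} with total 1224.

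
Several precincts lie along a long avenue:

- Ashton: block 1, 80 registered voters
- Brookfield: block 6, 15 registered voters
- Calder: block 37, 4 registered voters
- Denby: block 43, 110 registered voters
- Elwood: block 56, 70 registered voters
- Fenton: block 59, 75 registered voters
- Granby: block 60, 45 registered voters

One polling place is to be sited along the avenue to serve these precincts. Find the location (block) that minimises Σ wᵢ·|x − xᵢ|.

x = 43

For a sum of weighted absolute distances on a line, the optimum is the weighted median (not the mean). Total weight W = 399; half-weight = 199.5.
Sort by position and accumulate weight:
  block 1 (Ashton, w=80) → cum 80
  block 6 (Brookfield, w=15) → cum 95
  block 37 (Calder, w=4) → cum 99
  block 43 (Denby, w=110) → cum 209  ≥ 199.5 → median here
  block 56 (Elwood, w=70) → cum 279
  block 59 (Fenton, w=75) → cum 354
  block 60 (Granby, w=45) → cum 399
Optimal location: block 43.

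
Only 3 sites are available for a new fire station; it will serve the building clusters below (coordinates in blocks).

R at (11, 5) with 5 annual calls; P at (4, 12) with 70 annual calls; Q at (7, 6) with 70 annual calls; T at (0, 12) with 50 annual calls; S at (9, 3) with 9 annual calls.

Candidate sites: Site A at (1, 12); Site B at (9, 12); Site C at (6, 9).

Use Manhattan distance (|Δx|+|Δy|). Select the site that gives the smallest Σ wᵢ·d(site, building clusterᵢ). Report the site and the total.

Site C, total 1206 blocks

Total weighted distance at each candidate:
  Site A (1, 12): total = 1338
  Site B (9, 12): total = 1486
  Site C (6, 9): total = 1206
Minimum is at Site C with total 1206 blocks.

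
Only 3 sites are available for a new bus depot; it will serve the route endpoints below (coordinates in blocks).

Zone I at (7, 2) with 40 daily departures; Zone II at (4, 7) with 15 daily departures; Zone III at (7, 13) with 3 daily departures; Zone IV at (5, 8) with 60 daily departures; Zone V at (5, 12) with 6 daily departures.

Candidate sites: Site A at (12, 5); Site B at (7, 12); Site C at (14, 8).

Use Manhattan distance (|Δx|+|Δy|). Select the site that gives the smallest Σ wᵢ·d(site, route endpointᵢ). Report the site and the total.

Site B, total 895 blocks

Total weighted distance at each candidate:
  Site A (12, 5): total = 1193
  Site B (7, 12): total = 895
  Site C (14, 8): total = 1339
Minimum is at Site B with total 895 blocks.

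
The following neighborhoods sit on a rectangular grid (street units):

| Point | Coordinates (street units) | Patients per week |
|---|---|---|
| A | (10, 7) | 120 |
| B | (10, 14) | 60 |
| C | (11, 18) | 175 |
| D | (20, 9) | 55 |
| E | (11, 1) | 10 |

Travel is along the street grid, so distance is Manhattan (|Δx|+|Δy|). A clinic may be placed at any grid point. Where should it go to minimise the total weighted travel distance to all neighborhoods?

(11, 14)

Manhattan distance separates: Σwᵢ(|x−xᵢ|+|y−yᵢ|) = Σwᵢ|x−xᵢ| + Σwᵢ|y−yᵢ|, so x and y are optimised independently as 1-D weighted medians.
Total weight W = 420; half = 210.
x-coordinate, sorted with cumulative weight:
  x=10 (A, w=120) cum 120
  x=10 (B, w=60) cum 180
  x=11 (C, w=175) cum 355  ← median
  x=11 (E, w=10) cum 365
  x=20 (D, w=55) cum 420
⇒ x* = 11
y-coordinate, sorted with cumulative weight:
  y=1 (E, w=10) cum 10
  y=7 (A, w=120) cum 130
  y=9 (D, w=55) cum 185
  y=14 (B, w=60) cum 245  ← median
  y=18 (C, w=175) cum 420
⇒ y* = 14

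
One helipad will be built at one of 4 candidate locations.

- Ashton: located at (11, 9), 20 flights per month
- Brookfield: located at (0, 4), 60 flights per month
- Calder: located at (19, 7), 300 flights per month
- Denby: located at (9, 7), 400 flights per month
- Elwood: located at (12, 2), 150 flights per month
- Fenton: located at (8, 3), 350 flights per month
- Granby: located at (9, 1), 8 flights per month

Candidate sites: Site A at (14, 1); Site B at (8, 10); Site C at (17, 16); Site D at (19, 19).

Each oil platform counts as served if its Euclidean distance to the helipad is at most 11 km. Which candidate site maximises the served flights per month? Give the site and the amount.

Site A, covering 1228

Coverage radius r = 11 km; a point is covered iff (Δx)²+(Δy)² ≤ 11² = 121.
  Site A (14, 1): covers {Ashton, Calder, Denby, Elwood, Fenton, Granby} → 1228
  Site B (8, 10): covers {Ashton, Brookfield, Denby, Elwood, Fenton, Granby} → 988
  Site C (17, 16): covers {Ashton, Calder} → 320
  Site D (19, 19): covers {none} → 0
Maximum coverage at Site A: 1228 flights per month.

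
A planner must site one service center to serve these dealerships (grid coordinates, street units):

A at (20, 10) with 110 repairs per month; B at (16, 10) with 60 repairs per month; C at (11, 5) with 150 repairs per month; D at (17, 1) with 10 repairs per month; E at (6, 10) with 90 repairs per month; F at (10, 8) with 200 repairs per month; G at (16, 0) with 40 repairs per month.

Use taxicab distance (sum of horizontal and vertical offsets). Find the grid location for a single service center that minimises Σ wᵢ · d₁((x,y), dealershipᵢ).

Manhattan distance separates: Σwᵢ(|x−xᵢ|+|y−yᵢ|) = Σwᵢ|x−xᵢ| + Σwᵢ|y−yᵢ|, so x and y are optimised independently as 1-D weighted medians.
Total weight W = 660; half = 330.
x-coordinate, sorted with cumulative weight:
  x=6 (E, w=90) cum 90
  x=10 (F, w=200) cum 290
  x=11 (C, w=150) cum 440  ← median
  x=16 (B, w=60) cum 500
  x=16 (G, w=40) cum 540
  x=17 (D, w=10) cum 550
  x=20 (A, w=110) cum 660
⇒ x* = 11
y-coordinate, sorted with cumulative weight:
  y=0 (G, w=40) cum 40
  y=1 (D, w=10) cum 50
  y=5 (C, w=150) cum 200
  y=8 (F, w=200) cum 400  ← median
  y=10 (A, w=110) cum 510
  y=10 (B, w=60) cum 570
  y=10 (E, w=90) cum 660
⇒ y* = 8

(11, 8)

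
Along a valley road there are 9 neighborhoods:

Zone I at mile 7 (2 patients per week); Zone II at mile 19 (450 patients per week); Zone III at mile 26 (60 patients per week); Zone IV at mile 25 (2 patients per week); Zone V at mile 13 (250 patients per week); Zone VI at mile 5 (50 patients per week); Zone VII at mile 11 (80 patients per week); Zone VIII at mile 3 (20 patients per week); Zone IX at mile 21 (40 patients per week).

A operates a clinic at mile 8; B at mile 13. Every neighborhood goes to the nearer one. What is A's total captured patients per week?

The indifferent point is the midpoint (8+13)/2 = 10.5; neighborhoods left of it (closer to A at 8) go to A, those right go to B.
  Zone VIII at 3 (w=20) → A
  Zone VI at 5 (w=50) → A
  Zone I at 7 (w=2) → A
  Zone VII at 11 (w=80) → B
  Zone V at 13 (w=250) → B
  Zone II at 19 (w=450) → B
  Zone IX at 21 (w=40) → B
  Zone IV at 25 (w=2) → B
  Zone III at 26 (w=60) → B
A captures 72; B captures 882.

72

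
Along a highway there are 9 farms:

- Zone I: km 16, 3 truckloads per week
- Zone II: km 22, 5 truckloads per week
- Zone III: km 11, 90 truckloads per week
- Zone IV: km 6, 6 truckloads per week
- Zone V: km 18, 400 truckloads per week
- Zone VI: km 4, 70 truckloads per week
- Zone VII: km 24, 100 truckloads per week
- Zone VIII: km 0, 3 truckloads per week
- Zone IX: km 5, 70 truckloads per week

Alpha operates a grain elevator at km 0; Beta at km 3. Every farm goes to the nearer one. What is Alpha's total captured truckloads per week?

The indifferent point is the midpoint (0+3)/2 = 1.5; farms left of it (closer to Alpha at 0) go to Alpha, those right go to Beta.
  Zone VIII at 0 (w=3) → Alpha
  Zone VI at 4 (w=70) → Beta
  Zone IX at 5 (w=70) → Beta
  Zone IV at 6 (w=6) → Beta
  Zone III at 11 (w=90) → Beta
  Zone I at 16 (w=3) → Beta
  Zone V at 18 (w=400) → Beta
  Zone II at 22 (w=5) → Beta
  Zone VII at 24 (w=100) → Beta
Alpha captures 3; Beta captures 744.

3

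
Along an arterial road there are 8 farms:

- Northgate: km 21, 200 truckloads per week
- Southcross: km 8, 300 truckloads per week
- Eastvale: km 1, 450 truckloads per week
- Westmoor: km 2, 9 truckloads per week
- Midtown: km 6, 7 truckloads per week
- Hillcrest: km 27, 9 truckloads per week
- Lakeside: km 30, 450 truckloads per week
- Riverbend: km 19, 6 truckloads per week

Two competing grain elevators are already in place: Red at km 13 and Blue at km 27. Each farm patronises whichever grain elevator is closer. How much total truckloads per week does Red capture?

The indifferent point is the midpoint (13+27)/2 = 20; farms left of it (closer to Red at 13) go to Red, those right go to Blue.
  Eastvale at 1 (w=450) → Red
  Westmoor at 2 (w=9) → Red
  Midtown at 6 (w=7) → Red
  Southcross at 8 (w=300) → Red
  Riverbend at 19 (w=6) → Red
  Northgate at 21 (w=200) → Blue
  Hillcrest at 27 (w=9) → Blue
  Lakeside at 30 (w=450) → Blue
Red captures 772; Blue captures 659.

772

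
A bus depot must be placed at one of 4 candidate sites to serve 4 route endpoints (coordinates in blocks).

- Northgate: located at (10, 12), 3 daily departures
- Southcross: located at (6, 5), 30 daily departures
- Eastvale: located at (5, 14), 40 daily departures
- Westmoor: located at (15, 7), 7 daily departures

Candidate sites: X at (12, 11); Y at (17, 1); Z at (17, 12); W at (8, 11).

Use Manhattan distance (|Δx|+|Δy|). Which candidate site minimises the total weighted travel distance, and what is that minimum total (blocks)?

W, total 566 blocks

Total weighted distance at each candidate:
  X (12, 11): total = 818
  Y (17, 1): total = 1560
  Z (17, 12): total = 1170
  W (8, 11): total = 566
Minimum is at W with total 566 blocks.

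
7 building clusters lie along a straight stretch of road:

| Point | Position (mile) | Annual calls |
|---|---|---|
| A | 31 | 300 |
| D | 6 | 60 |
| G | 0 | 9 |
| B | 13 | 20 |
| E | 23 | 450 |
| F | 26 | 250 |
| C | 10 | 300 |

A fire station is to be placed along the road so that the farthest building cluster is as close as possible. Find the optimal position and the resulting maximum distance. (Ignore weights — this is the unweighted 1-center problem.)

The 1-center on a line is the midpoint of the two extreme points: leftmost at 0, rightmost at 31.
Optimal location = (0 + 31)/2 = 15.5; maximum distance = (31 − 0)/2 = 15.5.

location 15.5, max distance 15.5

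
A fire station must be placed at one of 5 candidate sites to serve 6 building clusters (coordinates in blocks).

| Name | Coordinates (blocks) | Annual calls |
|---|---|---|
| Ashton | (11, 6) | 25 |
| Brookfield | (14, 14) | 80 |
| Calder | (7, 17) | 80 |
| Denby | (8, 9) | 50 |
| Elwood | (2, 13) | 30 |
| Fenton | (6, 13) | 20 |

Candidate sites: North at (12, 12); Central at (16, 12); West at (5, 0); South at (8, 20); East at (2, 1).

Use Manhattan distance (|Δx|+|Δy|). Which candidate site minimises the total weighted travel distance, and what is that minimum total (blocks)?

Total weighted distance at each candidate:
  North (12, 12): total = 2115
  Central (16, 12): total = 2935
  West (5, 0): total = 5020
  South (8, 20): total = 2825
  East (2, 1): total = 5410
Minimum is at North with total 2115 blocks.

North, total 2115 blocks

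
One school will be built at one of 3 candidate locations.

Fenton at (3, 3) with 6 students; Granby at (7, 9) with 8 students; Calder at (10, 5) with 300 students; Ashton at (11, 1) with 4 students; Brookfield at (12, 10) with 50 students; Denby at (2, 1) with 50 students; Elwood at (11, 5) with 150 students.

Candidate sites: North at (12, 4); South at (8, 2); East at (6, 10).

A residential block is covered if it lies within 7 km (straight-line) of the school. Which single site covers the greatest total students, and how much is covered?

South, covering 510

Coverage radius r = 7 km; a point is covered iff (Δx)²+(Δy)² ≤ 7² = 49.
  North (12, 4): covers {Calder, Ashton, Brookfield, Elwood} → 504
  South (8, 2): covers {Fenton, Calder, Ashton, Denby, Elwood} → 510
  East (6, 10): covers {Granby, Calder, Brookfield} → 358
Maximum coverage at South: 510 students.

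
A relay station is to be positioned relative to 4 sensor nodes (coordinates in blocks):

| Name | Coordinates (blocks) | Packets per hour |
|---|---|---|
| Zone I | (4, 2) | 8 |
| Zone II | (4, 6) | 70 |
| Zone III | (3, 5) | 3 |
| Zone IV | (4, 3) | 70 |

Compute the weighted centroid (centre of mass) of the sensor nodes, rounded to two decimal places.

The minimiser of Σwᵢ‖p−pᵢ‖² is the weighted centroid p* = (Σwᵢpᵢ)/(Σwᵢ).
Σwᵢ = 151.
Σwᵢxᵢ = 8·4 + 70·4 + 3·3 + 70·4 = 601.
Σwᵢyᵢ = 8·2 + 70·6 + 3·5 + 70·3 = 661.
x* = 601/151 = 3.98, y* = 661/151 = 4.38.

(3.98, 4.38)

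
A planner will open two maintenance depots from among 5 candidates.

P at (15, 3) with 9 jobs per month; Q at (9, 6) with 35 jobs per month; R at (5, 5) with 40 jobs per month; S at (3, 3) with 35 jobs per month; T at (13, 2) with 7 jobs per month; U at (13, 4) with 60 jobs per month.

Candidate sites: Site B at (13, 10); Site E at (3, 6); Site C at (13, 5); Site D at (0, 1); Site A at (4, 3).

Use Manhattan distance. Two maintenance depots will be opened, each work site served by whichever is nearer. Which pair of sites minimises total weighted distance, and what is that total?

{Site C, Site A}, total 447

Evaluate every pair (each demand assigned to the nearer of the two):
  {Site C, Site A}: total = 447
  {Site E, Site C}: total = 517
  {Site C, Site D}: total = 787
  {Site B, Site E}: total = 932
  {Site B, Site A}: total = 932
  {Site B, Site C}: total = 1032
  {Site E, Site A}: total = 1134
  {Site D, Site A}: total = 1204
  {Site B, Site D}: total = 1312
  {Site E, Site D}: total = 1388
Best pair: {Site C, Site A} with total 447.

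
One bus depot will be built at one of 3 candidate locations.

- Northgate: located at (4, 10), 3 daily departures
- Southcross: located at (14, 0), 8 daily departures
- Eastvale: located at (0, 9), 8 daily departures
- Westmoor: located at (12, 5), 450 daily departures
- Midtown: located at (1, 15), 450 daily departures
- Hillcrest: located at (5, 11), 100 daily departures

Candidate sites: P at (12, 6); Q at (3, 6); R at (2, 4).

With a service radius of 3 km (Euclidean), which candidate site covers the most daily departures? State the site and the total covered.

P, covering 450

Coverage radius r = 3 km; a point is covered iff (Δx)²+(Δy)² ≤ 3² = 9.
  P (12, 6): covers {Westmoor} → 450
  Q (3, 6): covers {none} → 0
  R (2, 4): covers {none} → 0
Maximum coverage at P: 450 daily departures.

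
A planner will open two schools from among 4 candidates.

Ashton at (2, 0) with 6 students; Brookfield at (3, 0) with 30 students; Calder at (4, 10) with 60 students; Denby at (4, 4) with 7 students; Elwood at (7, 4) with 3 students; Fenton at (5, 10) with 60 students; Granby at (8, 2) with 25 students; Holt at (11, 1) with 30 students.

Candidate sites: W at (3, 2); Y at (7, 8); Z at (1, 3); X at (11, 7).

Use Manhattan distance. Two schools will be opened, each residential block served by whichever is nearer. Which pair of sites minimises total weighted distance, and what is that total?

Evaluate every pair (each demand assigned to the nearer of the two):
  {W, Y}: total = 1046
  {Y, Z}: total = 1259
  {Y, X}: total = 1394
  {W, X}: total = 1502
  {W, Z}: total = 1652
  {Z, X}: total = 1743
Best pair: {W, Y} with total 1046.

{W, Y}, total 1046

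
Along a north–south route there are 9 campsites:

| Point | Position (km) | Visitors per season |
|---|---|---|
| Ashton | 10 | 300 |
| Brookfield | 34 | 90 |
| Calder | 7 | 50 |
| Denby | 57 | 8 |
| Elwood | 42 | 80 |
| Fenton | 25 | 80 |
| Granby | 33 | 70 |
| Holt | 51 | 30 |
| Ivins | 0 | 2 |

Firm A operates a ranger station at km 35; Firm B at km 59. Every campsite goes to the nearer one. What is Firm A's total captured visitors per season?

The indifferent point is the midpoint (35+59)/2 = 47; campsites left of it (closer to Firm A at 35) go to Firm A, those right go to Firm B.
  Ivins at 0 (w=2) → Firm A
  Calder at 7 (w=50) → Firm A
  Ashton at 10 (w=300) → Firm A
  Fenton at 25 (w=80) → Firm A
  Granby at 33 (w=70) → Firm A
  Brookfield at 34 (w=90) → Firm A
  Elwood at 42 (w=80) → Firm A
  Holt at 51 (w=30) → Firm B
  Denby at 57 (w=8) → Firm B
Firm A captures 672; Firm B captures 38.

672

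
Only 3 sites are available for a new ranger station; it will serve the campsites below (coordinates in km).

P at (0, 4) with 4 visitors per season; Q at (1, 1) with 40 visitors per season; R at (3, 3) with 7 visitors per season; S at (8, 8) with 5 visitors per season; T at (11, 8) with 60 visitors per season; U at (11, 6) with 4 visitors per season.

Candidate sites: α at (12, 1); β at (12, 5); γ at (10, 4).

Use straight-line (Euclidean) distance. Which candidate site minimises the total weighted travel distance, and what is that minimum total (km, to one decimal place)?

γ, total 747.7 km

Total weighted distance at each candidate:
  α (12, 1): total = 1039.0
  β (12, 5): total = 801.3
  γ (10, 4): total = 747.7
Minimum is at γ with total 747.7 km.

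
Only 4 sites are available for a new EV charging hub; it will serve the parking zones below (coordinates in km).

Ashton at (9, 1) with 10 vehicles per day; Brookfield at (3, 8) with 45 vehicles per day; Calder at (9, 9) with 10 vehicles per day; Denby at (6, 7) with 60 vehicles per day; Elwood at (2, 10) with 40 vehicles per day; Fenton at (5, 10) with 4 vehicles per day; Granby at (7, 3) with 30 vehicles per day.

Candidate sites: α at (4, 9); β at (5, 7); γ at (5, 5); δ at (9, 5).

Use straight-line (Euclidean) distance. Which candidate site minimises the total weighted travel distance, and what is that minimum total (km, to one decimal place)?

β, total 593.3 km

Total weighted distance at each candidate:
  α (4, 9): total = 674.0
  β (5, 7): total = 593.3
  γ (5, 5): total = 747.6
  δ (9, 5): total = 1052.8
Minimum is at β with total 593.3 km.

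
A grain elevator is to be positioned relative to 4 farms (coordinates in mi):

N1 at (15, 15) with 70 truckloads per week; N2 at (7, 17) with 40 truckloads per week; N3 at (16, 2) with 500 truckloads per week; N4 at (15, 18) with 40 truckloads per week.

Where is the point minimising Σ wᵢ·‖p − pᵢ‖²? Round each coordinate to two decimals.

(15.28, 5.31)

The minimiser of Σwᵢ‖p−pᵢ‖² is the weighted centroid p* = (Σwᵢpᵢ)/(Σwᵢ).
Σwᵢ = 650.
Σwᵢxᵢ = 70·15 + 40·7 + 500·16 + 40·15 = 9930.
Σwᵢyᵢ = 70·15 + 40·17 + 500·2 + 40·18 = 3450.
x* = 9930/650 = 15.28, y* = 3450/650 = 5.31.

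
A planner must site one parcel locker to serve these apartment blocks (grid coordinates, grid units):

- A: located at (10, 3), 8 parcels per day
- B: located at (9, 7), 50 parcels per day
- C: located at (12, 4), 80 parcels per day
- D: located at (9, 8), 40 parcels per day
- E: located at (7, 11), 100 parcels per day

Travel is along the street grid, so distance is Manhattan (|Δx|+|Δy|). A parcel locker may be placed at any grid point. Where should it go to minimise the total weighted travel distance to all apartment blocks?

(9, 8)

Manhattan distance separates: Σwᵢ(|x−xᵢ|+|y−yᵢ|) = Σwᵢ|x−xᵢ| + Σwᵢ|y−yᵢ|, so x and y are optimised independently as 1-D weighted medians.
Total weight W = 278; half = 139.
x-coordinate, sorted with cumulative weight:
  x=7 (E, w=100) cum 100
  x=9 (B, w=50) cum 150  ← median
  x=9 (D, w=40) cum 190
  x=10 (A, w=8) cum 198
  x=12 (C, w=80) cum 278
⇒ x* = 9
y-coordinate, sorted with cumulative weight:
  y=3 (A, w=8) cum 8
  y=4 (C, w=80) cum 88
  y=7 (B, w=50) cum 138
  y=8 (D, w=40) cum 178  ← median
  y=11 (E, w=100) cum 278
⇒ y* = 8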